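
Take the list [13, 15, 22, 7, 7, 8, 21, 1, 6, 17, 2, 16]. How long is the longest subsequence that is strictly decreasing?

Negate each value so 'decreasing' becomes 'increasing', then run patience tails on the negated sequence:
-13 → extends → [-13]
-15 → replaces -13 → [-15]
-22 → replaces -15 → [-22]
-7 → extends → [-22, -7]
-7 → already a tail → [-22, -7]
-8 → replaces -7 → [-22, -8]
-21 → replaces -8 → [-22, -21]
-1 → extends → [-22, -21, -1]
-6 → replaces -1 → [-22, -21, -6]
-17 → replaces -6 → [-22, -21, -17]
-2 → extends → [-22, -21, -17, -2]
-16 → replaces -2 → [-22, -21, -17, -16]
Four tails, so the longest strictly decreasing subsequence of the original has length 4.

4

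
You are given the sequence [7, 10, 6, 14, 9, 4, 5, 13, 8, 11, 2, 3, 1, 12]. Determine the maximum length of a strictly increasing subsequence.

5

Track the smallest tail for each achievable length (strict):
7 → extends → [7]
10 → extends → [7, 10]
6 → replaces 7 → [6, 10]
14 → extends → [6, 10, 14]
9 → replaces 10 → [6, 9, 14]
4 → replaces 6 → [4, 9, 14]
5 → replaces 9 → [4, 5, 14]
13 → replaces 14 → [4, 5, 13]
8 → replaces 13 → [4, 5, 8]
11 → extends → [4, 5, 8, 11]
2 → replaces 4 → [2, 5, 8, 11]
3 → replaces 5 → [2, 3, 8, 11]
1 → replaces 2 → [1, 3, 8, 11]
12 → extends → [1, 3, 8, 11, 12]
Five tails, so the longest strictly increasing subsequence has length 5 (e.g. 4, 5, 8, 11, 12).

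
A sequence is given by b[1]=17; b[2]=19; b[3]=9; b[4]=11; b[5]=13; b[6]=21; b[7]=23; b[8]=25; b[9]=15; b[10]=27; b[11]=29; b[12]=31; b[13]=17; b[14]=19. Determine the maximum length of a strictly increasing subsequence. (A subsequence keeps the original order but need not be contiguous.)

9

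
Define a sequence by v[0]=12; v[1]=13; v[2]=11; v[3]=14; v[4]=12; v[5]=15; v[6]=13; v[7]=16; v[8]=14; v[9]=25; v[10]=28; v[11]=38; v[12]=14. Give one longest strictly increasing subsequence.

12, 13, 14, 15, 16, 25, 28, 38

Patience tails give the LIS length; then backtrack through the dp parents:
12 → extends → [12]
13 → extends → [12, 13]
11 → replaces 12 → [11, 13]
14 → extends → [11, 13, 14]
12 → replaces 13 → [11, 12, 14]
15 → extends → [11, 12, 14, 15]
13 → replaces 14 → [11, 12, 13, 15]
16 → extends → [11, 12, 13, 15, 16]
14 → replaces 15 → [11, 12, 13, 14, 16]
25 → extends → [11, 12, 13, 14, 16, 25]
28 → extends → [11, 12, 13, 14, 16, 25, 28]
38 → extends → [11, 12, 13, 14, 16, 25, 28, 38]
14 → already a tail → [11, 12, 13, 14, 16, 25, 28, 38]
Length 8; one witness is 12, 13, 14, 15, 16, 25, 28, 38.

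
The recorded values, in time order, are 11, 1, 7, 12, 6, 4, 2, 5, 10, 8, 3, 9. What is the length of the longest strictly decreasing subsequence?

Negate each value so 'decreasing' becomes 'increasing', then run patience tails on the negated sequence:
-11 → extends → [-11]
-1 → extends → [-11, -1]
-7 → replaces -1 → [-11, -7]
-12 → replaces -11 → [-12, -7]
-6 → extends → [-12, -7, -6]
-4 → extends → [-12, -7, -6, -4]
-2 → extends → [-12, -7, -6, -4, -2]
-5 → replaces -4 → [-12, -7, -6, -5, -2]
-10 → replaces -7 → [-12, -10, -6, -5, -2]
-8 → replaces -6 → [-12, -10, -8, -5, -2]
-3 → replaces -2 → [-12, -10, -8, -5, -3]
-9 → replaces -8 → [-12, -10, -9, -5, -3]
Five tails, so the longest strictly decreasing subsequence of the original has length 5.

5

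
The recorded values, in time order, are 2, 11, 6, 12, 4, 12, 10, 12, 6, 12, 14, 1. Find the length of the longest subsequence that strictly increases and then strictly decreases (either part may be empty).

inc[i] = longest strictly increasing subsequence ending at i; dec[i] = longest strictly decreasing subsequence starting at i:
i:      1  2  3  4  5  6  7  8  9 10 11 12
a[i]:   2 11  6 12  4 12 10 12  6 12 14  1
inc:    1  2  2  3  2  3  3  4  3  4  5  1
dec:    2  4  3  4  2  4  3  3  2  2  2  1
Best peak at i=4 (value 12): inc=3, dec=4, length 3+4−1 = 6.

6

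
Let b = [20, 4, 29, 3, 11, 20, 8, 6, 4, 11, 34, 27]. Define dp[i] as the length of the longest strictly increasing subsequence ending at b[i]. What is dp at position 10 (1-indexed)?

3

dp[i] = 1 + max{dp[j] : j<i, b[j]<b[i]} (or 1 if no such j):
i:      1  2  3  4  5  6  7  8  9 10 11 12
b[i]:  20  4 29  3 11 20  8  6  4 11 34 27
dp:     1  1  2  1  2  3  2  2  2  3  4  4
At index 10 the value is 3.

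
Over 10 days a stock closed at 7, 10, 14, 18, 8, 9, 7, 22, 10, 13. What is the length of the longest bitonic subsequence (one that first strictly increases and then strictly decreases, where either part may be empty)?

inc[i] = longest strictly increasing subsequence ending at i; dec[i] = longest strictly decreasing subsequence starting at i:
i:      1  2  3  4  5  6  7  8  9 10
a[i]:   7 10 14 18  8  9  7 22 10 13
inc:    1  2  3  4  2  3  1  5  4  5
dec:    1  3  3  3  2  2  1  2  1  1
Best peak at i=4 (value 18): inc=4, dec=3, length 4+3−1 = 6.

6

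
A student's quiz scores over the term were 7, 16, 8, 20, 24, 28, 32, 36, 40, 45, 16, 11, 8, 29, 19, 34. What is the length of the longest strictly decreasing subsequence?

4

Let dp[i] be the longest strictly decreasing subsequence ending at i:
i:      1  2  3  4  5  6  7  8  9 10 11 12 13 14 15 16
a[i]:   7 16  8 20 24 28 32 36 40 45 16 11  8 29 19 34
dp:     1  1  2  1  1  1  1  1  1  1  2  3  4  2  3  2
Maximum is 4.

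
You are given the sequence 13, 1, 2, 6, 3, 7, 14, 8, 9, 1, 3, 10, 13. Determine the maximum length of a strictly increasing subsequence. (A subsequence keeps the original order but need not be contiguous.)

8

Let dp[i] be the length of the longest such subsequence ending at index i:
i:      1  2  3  4  5  6  7  8  9 10 11 12 13
a[i]:  13  1  2  6  3  7 14  8  9  1  3 10 13
dp:     1  1  2  3  3  4  5  5  6  1  3  7  8
Maximum dp value is 8.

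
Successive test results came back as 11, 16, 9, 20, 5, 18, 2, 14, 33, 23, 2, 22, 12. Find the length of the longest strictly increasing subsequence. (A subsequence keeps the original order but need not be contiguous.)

Track the smallest tail for each achievable length (strict):
11 → extends → [11]
16 → extends → [11, 16]
9 → replaces 11 → [9, 16]
20 → extends → [9, 16, 20]
5 → replaces 9 → [5, 16, 20]
18 → replaces 20 → [5, 16, 18]
2 → replaces 5 → [2, 16, 18]
14 → replaces 16 → [2, 14, 18]
33 → extends → [2, 14, 18, 33]
23 → replaces 33 → [2, 14, 18, 23]
2 → already a tail → [2, 14, 18, 23]
22 → replaces 23 → [2, 14, 18, 22]
12 → replaces 14 → [2, 12, 18, 22]
Four tails, so the longest strictly increasing subsequence has length 4 (e.g. 11, 16, 20, 33).

4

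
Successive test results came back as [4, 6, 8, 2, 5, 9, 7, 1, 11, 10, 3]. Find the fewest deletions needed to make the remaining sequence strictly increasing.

Fewest deletions = n − (longest strictly increasing subsequence).
i:      1  2  3  4  5  6  7  8  9 10 11
a[i]:   4  6  8  2  5  9  7  1 11 10  3
dp:     1  2  3  1  2  4  3  1  5  5  2
max dp = 5, so deletions = 11 − 5 = 6.

6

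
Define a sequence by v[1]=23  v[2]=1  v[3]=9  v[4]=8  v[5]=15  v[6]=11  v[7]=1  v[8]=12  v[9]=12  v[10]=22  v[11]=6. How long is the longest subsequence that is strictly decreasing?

Negate each value so 'decreasing' becomes 'increasing', then run patience tails on the negated sequence:
-23 → extends → [-23]
-1 → extends → [-23, -1]
-9 → replaces -1 → [-23, -9]
-8 → extends → [-23, -9, -8]
-15 → replaces -9 → [-23, -15, -8]
-11 → replaces -8 → [-23, -15, -11]
-1 → extends → [-23, -15, -11, -1]
-12 → replaces -11 → [-23, -15, -12, -1]
-12 → already a tail → [-23, -15, -12, -1]
-22 → replaces -15 → [-23, -22, -12, -1]
-6 → replaces -1 → [-23, -22, -12, -6]
Four tails, so the longest strictly decreasing subsequence of the original has length 4.

4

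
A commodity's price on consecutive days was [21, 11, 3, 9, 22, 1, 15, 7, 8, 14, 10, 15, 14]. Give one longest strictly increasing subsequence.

3, 7, 8, 14, 15

Patience tails give the LIS length; then backtrack through the dp parents:
21 → extends → [21]
11 → replaces 21 → [11]
3 → replaces 11 → [3]
9 → extends → [3, 9]
22 → extends → [3, 9, 22]
1 → replaces 3 → [1, 9, 22]
15 → replaces 22 → [1, 9, 15]
7 → replaces 9 → [1, 7, 15]
8 → replaces 15 → [1, 7, 8]
14 → extends → [1, 7, 8, 14]
10 → replaces 14 → [1, 7, 8, 10]
15 → extends → [1, 7, 8, 10, 15]
14 → replaces 15 → [1, 7, 8, 10, 14]
Length 5; one witness is 3, 7, 8, 14, 15.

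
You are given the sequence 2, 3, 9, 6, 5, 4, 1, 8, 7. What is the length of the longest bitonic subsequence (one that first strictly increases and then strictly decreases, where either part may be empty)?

7

inc[i] = longest strictly increasing subsequence ending at i; dec[i] = longest strictly decreasing subsequence starting at i:
i:     1 2 3 4 5 6 7 8 9
a[i]:  2 3 9 6 5 4 1 8 7
inc:   1 2 3 3 3 3 1 4 4
dec:   2 2 5 4 3 2 1 2 1
Best peak at i=3 (value 9): inc=3, dec=5, length 3+5−1 = 7.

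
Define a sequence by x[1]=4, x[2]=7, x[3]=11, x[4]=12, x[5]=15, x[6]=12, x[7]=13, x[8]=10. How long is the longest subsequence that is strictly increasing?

5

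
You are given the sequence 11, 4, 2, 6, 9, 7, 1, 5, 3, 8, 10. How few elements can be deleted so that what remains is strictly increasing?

Fewest deletions = n − (longest strictly increasing subsequence).
Patience tails:
11 → extends → [11]
4 → replaces 11 → [4]
2 → replaces 4 → [2]
6 → extends → [2, 6]
9 → extends → [2, 6, 9]
7 → replaces 9 → [2, 6, 7]
1 → replaces 2 → [1, 6, 7]
5 → replaces 6 → [1, 5, 7]
3 → replaces 5 → [1, 3, 7]
8 → extends → [1, 3, 7, 8]
10 → extends → [1, 3, 7, 8, 10]
Longest strictly increasing subsequence has length 5, so deletions = 11 − 5 = 6.

6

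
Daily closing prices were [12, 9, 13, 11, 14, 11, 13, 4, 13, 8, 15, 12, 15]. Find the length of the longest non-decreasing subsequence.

Track the smallest tail for each achievable length (allowing ties):
12 → extends → [12]
9 → replaces 12 → [9]
13 → extends → [9, 13]
11 → replaces 13 → [9, 11]
14 → extends → [9, 11, 14]
11 → replaces 14 → [9, 11, 11]
13 → extends → [9, 11, 11, 13]
4 → replaces 9 → [4, 11, 11, 13]
13 → extends → [4, 11, 11, 13, 13]
8 → replaces 11 → [4, 8, 11, 13, 13]
15 → extends → [4, 8, 11, 13, 13, 15]
12 → replaces 13 → [4, 8, 11, 12, 13, 15]
15 → extends → [4, 8, 11, 12, 13, 15, 15]
Seven tails, so the longest non-decreasing subsequence has length 7 (e.g. 9, 11, 11, 13, 13, 15, 15).

7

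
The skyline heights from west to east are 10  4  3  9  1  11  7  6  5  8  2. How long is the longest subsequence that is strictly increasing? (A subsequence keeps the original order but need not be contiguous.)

3

Track the smallest tail for each achievable length (strict):
10 → extends → [10]
4 → replaces 10 → [4]
3 → replaces 4 → [3]
9 → extends → [3, 9]
1 → replaces 3 → [1, 9]
11 → extends → [1, 9, 11]
7 → replaces 9 → [1, 7, 11]
6 → replaces 7 → [1, 6, 11]
5 → replaces 6 → [1, 5, 11]
8 → replaces 11 → [1, 5, 8]
2 → replaces 5 → [1, 2, 8]
Three tails, so the longest strictly increasing subsequence has length 3 (e.g. 4, 9, 11).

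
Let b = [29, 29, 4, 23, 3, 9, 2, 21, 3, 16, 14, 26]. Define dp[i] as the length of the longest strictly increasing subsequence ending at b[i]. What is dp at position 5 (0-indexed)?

dp[i] = 1 + max{dp[j] : j<i, b[j]<b[i]} (or 1 if no such j):
i:      0  1  2  3  4  5  6  7  8  9 10 11
b[i]:  29 29  4 23  3  9  2 21  3 16 14 26
dp:     1  1  1  2  1  2  1  3  2  3  3  4
At index 5 the value is 2.

2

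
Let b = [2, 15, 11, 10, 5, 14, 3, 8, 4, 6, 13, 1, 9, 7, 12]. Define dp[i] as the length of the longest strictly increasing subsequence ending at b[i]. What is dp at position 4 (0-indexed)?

2

dp[i] = 1 + max{dp[j] : j<i, b[j]<b[i]} (or 1 if no such j):
i:      0  1  2  3  4  5  6  7  8  9 10 11 12 13 14
b[i]:   2 15 11 10  5 14  3  8  4  6 13  1  9  7 12
dp:     1  2  2  2  2  3  2  3  3  4  5  1  5  5  6
At index 4 the value is 2.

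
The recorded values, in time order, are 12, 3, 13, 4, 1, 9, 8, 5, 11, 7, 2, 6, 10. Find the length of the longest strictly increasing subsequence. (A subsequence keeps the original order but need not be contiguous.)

Let dp[i] be the length of the longest such subsequence ending at index i:
i:      1  2  3  4  5  6  7  8  9 10 11 12 13
a[i]:  12  3 13  4  1  9  8  5 11  7  2  6 10
dp:     1  1  2  2  1  3  3  3  4  4  2  4  5
Maximum dp value is 5.

5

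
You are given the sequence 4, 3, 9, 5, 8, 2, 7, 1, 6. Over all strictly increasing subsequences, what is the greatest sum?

Let S[i] be the best sum of a strictly increasing subsequence ending at i:
i:      1  2  3  4  5  6  7  8  9
a[i]:   4  3  9  5  8  2  7  1  6
S:      4  3 13  9 17  2 16  1 15
Maximum is 17 (e.g. 4 + 5 + 8).

17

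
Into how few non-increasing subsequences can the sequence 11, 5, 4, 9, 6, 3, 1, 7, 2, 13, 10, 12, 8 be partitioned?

5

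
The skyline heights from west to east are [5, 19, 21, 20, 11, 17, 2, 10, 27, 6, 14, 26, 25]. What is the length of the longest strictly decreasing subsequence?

5

Negate each value so 'decreasing' becomes 'increasing', then run patience tails on the negated sequence:
-5 → extends → [-5]
-19 → replaces -5 → [-19]
-21 → replaces -19 → [-21]
-20 → extends → [-21, -20]
-11 → extends → [-21, -20, -11]
-17 → replaces -11 → [-21, -20, -17]
-2 → extends → [-21, -20, -17, -2]
-10 → replaces -2 → [-21, -20, -17, -10]
-27 → replaces -21 → [-27, -20, -17, -10]
-6 → extends → [-27, -20, -17, -10, -6]
-14 → replaces -10 → [-27, -20, -17, -14, -6]
-26 → replaces -20 → [-27, -26, -17, -14, -6]
-25 → replaces -17 → [-27, -26, -25, -14, -6]
Five tails, so the longest strictly decreasing subsequence of the original has length 5.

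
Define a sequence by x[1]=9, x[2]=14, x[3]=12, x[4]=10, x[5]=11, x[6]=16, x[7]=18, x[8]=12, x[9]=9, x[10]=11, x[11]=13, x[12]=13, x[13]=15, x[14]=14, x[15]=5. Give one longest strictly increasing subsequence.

Patience tails give the LIS length; then backtrack through the dp parents:
9 → extends → [9]
14 → extends → [9, 14]
12 → replaces 14 → [9, 12]
10 → replaces 12 → [9, 10]
11 → extends → [9, 10, 11]
16 → extends → [9, 10, 11, 16]
18 → extends → [9, 10, 11, 16, 18]
12 → replaces 16 → [9, 10, 11, 12, 18]
9 → already a tail → [9, 10, 11, 12, 18]
11 → already a tail → [9, 10, 11, 12, 18]
13 → replaces 18 → [9, 10, 11, 12, 13]
13 → already a tail → [9, 10, 11, 12, 13]
15 → extends → [9, 10, 11, 12, 13, 15]
14 → replaces 15 → [9, 10, 11, 12, 13, 14]
5 → replaces 9 → [5, 10, 11, 12, 13, 14]
Length 6; one witness is 9, 10, 11, 12, 13, 15.

9, 10, 11, 12, 13, 15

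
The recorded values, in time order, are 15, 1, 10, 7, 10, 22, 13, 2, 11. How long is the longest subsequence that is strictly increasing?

4

Track the smallest tail for each achievable length (strict):
15 → extends → [15]
1 → replaces 15 → [1]
10 → extends → [1, 10]
7 → replaces 10 → [1, 7]
10 → extends → [1, 7, 10]
22 → extends → [1, 7, 10, 22]
13 → replaces 22 → [1, 7, 10, 13]
2 → replaces 7 → [1, 2, 10, 13]
11 → replaces 13 → [1, 2, 10, 11]
Four tails, so the longest strictly increasing subsequence has length 4 (e.g. 1, 7, 10, 22).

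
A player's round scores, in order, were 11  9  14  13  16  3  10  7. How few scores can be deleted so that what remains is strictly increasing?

Fewest deletions = n − (longest strictly increasing subsequence).
Patience tails:
11 → extends → [11]
9 → replaces 11 → [9]
14 → extends → [9, 14]
13 → replaces 14 → [9, 13]
16 → extends → [9, 13, 16]
3 → replaces 9 → [3, 13, 16]
10 → replaces 13 → [3, 10, 16]
7 → replaces 10 → [3, 7, 16]
Longest strictly increasing subsequence has length 3, so deletions = 8 − 3 = 5.

5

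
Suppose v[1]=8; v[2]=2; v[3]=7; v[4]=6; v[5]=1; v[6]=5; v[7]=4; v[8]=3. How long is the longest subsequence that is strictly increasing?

2

Track the smallest tail for each achievable length (strict):
8 → extends → [8]
2 → replaces 8 → [2]
7 → extends → [2, 7]
6 → replaces 7 → [2, 6]
1 → replaces 2 → [1, 6]
5 → replaces 6 → [1, 5]
4 → replaces 5 → [1, 4]
3 → replaces 4 → [1, 3]
Two tails, so the longest strictly increasing subsequence has length 2 (e.g. 2, 7).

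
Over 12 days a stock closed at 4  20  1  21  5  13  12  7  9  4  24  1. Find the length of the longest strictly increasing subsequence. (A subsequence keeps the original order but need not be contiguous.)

Track the smallest tail for each achievable length (strict):
4 → extends → [4]
20 → extends → [4, 20]
1 → replaces 4 → [1, 20]
21 → extends → [1, 20, 21]
5 → replaces 20 → [1, 5, 21]
13 → replaces 21 → [1, 5, 13]
12 → replaces 13 → [1, 5, 12]
7 → replaces 12 → [1, 5, 7]
9 → extends → [1, 5, 7, 9]
4 → replaces 5 → [1, 4, 7, 9]
24 → extends → [1, 4, 7, 9, 24]
1 → already a tail → [1, 4, 7, 9, 24]
Five tails, so the longest strictly increasing subsequence has length 5 (e.g. 4, 5, 7, 9, 24).

5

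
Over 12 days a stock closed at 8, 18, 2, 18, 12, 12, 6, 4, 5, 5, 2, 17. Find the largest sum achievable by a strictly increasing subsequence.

Let S[i] be the best sum of a strictly increasing subsequence ending at i:
i:      1  2  3  4  5  6  7  8  9 10 11 12
a[i]:   8 18  2 18 12 12  6  4  5  5  2 17
S:      8 26  2 26 20 20  8  6 11 11  2 37
Maximum is 37 (e.g. 8 + 12 + 17).

37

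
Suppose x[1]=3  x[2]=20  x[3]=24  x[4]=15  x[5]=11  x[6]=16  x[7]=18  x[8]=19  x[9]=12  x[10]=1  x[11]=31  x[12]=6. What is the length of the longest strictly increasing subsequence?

Let dp[i] be the length of the longest such subsequence ending at index i:
i:      1  2  3  4  5  6  7  8  9 10 11 12
x[i]:   3 20 24 15 11 16 18 19 12  1 31  6
dp:     1  2  3  2  2  3  4  5  3  1  6  2
Maximum dp value is 6.

6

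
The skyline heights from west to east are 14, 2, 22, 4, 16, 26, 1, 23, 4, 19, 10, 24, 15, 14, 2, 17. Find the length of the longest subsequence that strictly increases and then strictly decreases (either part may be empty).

inc[i] = longest strictly increasing subsequence ending at i; dec[i] = longest strictly decreasing subsequence starting at i:
i:      1  2  3  4  5  6  7  8  9 10 11 12 13 14 15 16
a[i]:  14  2 22  4 16 26  1 23  4 19 10 24 15 14  2 17
inc:    1  1  2  2  3  4  1  4  2  4  3  5  4  4  2  5
dec:    3  2  5  2  4  6  1  5  2  4  2  4  3  2  1  1
Best peak at i=6 (value 26): inc=4, dec=6, length 4+6−1 = 9.

9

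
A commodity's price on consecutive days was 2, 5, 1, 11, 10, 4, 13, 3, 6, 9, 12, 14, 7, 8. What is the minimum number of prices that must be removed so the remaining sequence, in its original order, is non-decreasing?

8

Fewest deletions = n − (longest non-decreasing subsequence).
Patience tails:
2 → extends → [2]
5 → extends → [2, 5]
1 → replaces 2 → [1, 5]
11 → extends → [1, 5, 11]
10 → replaces 11 → [1, 5, 10]
4 → replaces 5 → [1, 4, 10]
13 → extends → [1, 4, 10, 13]
3 → replaces 4 → [1, 3, 10, 13]
6 → replaces 10 → [1, 3, 6, 13]
9 → replaces 13 → [1, 3, 6, 9]
12 → extends → [1, 3, 6, 9, 12]
14 → extends → [1, 3, 6, 9, 12, 14]
7 → replaces 9 → [1, 3, 6, 7, 12, 14]
8 → replaces 12 → [1, 3, 6, 7, 8, 14]
Longest non-decreasing subsequence has length 6, so deletions = 14 − 6 = 8.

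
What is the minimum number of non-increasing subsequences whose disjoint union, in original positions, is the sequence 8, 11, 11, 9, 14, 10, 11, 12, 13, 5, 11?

The minimum number of non-increasing subsequences covering a sequence equals the length of its longest strictly increasing subsequence.
LIS length is 6 (e.g. 8, 9, 10, 11, 12, 13), so 6 piles are needed.

6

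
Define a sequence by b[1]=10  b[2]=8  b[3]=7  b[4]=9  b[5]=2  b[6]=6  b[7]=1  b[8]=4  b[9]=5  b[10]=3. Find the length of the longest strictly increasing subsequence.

Let dp[i] be the length of the longest such subsequence ending at index i:
i:      1  2  3  4  5  6  7  8  9 10
b[i]:  10  8  7  9  2  6  1  4  5  3
dp:     1  1  1  2  1  2  1  2  3  2
Maximum dp value is 3.

3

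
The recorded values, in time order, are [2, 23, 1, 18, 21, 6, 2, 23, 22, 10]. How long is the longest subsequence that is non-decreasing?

4

Track the smallest tail for each achievable length (allowing ties):
2 → extends → [2]
23 → extends → [2, 23]
1 → replaces 2 → [1, 23]
18 → replaces 23 → [1, 18]
21 → extends → [1, 18, 21]
6 → replaces 18 → [1, 6, 21]
2 → replaces 6 → [1, 2, 21]
23 → extends → [1, 2, 21, 23]
22 → replaces 23 → [1, 2, 21, 22]
10 → replaces 21 → [1, 2, 10, 22]
Four tails, so the longest non-decreasing subsequence has length 4 (e.g. 2, 18, 21, 23).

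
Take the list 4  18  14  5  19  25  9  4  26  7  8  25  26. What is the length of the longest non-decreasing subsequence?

Track the smallest tail for each achievable length (allowing ties):
4 → extends → [4]
18 → extends → [4, 18]
14 → replaces 18 → [4, 14]
5 → replaces 14 → [4, 5]
19 → extends → [4, 5, 19]
25 → extends → [4, 5, 19, 25]
9 → replaces 19 → [4, 5, 9, 25]
4 → replaces 5 → [4, 4, 9, 25]
26 → extends → [4, 4, 9, 25, 26]
7 → replaces 9 → [4, 4, 7, 25, 26]
8 → replaces 25 → [4, 4, 7, 8, 26]
25 → replaces 26 → [4, 4, 7, 8, 25]
26 → extends → [4, 4, 7, 8, 25, 26]
Six tails, so the longest non-decreasing subsequence has length 6 (e.g. 4, 18, 19, 25, 26, 26).

6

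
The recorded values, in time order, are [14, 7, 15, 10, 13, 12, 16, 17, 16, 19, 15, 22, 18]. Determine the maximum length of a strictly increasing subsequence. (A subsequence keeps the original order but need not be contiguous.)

7

Let dp[i] be the length of the longest such subsequence ending at index i:
i:      1  2  3  4  5  6  7  8  9 10 11 12 13
a[i]:  14  7 15 10 13 12 16 17 16 19 15 22 18
dp:     1  1  2  2  3  3  4  5  4  6  4  7  6
Maximum dp value is 7.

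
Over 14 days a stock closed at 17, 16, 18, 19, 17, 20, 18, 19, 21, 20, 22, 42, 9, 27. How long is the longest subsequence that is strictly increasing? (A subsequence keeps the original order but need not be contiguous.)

7

Let dp[i] be the length of the longest such subsequence ending at index i:
i:      1  2  3  4  5  6  7  8  9 10 11 12 13 14
a[i]:  17 16 18 19 17 20 18 19 21 20 22 42  9 27
dp:     1  1  2  3  2  4  3  4  5  5  6  7  1  7
Maximum dp value is 7.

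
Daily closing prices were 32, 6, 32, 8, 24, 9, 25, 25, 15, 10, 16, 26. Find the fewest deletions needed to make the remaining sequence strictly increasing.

6

Fewest deletions = n − (longest strictly increasing subsequence).
Patience tails:
32 → extends → [32]
6 → replaces 32 → [6]
32 → extends → [6, 32]
8 → replaces 32 → [6, 8]
24 → extends → [6, 8, 24]
9 → replaces 24 → [6, 8, 9]
25 → extends → [6, 8, 9, 25]
25 → already a tail → [6, 8, 9, 25]
15 → replaces 25 → [6, 8, 9, 15]
10 → replaces 15 → [6, 8, 9, 10]
16 → extends → [6, 8, 9, 10, 16]
26 → extends → [6, 8, 9, 10, 16, 26]
Longest strictly increasing subsequence has length 6, so deletions = 12 − 6 = 6.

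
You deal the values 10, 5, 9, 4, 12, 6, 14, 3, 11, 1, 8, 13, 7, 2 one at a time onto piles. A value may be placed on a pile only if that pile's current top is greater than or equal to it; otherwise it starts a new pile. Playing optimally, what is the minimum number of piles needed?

4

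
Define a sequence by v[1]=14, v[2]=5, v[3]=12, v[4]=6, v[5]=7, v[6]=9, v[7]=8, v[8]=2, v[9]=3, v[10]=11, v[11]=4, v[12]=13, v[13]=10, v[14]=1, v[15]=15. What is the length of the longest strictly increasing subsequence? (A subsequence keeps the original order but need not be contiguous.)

Let dp[i] be the length of the longest such subsequence ending at index i:
i:      1  2  3  4  5  6  7  8  9 10 11 12 13 14 15
v[i]:  14  5 12  6  7  9  8  2  3 11  4 13 10  1 15
dp:     1  1  2  2  3  4  4  1  2  5  3  6  5  1  7
Maximum dp value is 7.

7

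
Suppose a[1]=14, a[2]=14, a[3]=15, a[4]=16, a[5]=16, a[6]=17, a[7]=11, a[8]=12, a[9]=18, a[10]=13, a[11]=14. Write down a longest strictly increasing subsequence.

14, 15, 16, 17, 18

Patience tails give the LIS length; then backtrack through the dp parents:
14 → extends → [14]
14 → already a tail → [14]
15 → extends → [14, 15]
16 → extends → [14, 15, 16]
16 → already a tail → [14, 15, 16]
17 → extends → [14, 15, 16, 17]
11 → replaces 14 → [11, 15, 16, 17]
12 → replaces 15 → [11, 12, 16, 17]
18 → extends → [11, 12, 16, 17, 18]
13 → replaces 16 → [11, 12, 13, 17, 18]
14 → replaces 17 → [11, 12, 13, 14, 18]
Length 5; one witness is 14, 15, 16, 17, 18.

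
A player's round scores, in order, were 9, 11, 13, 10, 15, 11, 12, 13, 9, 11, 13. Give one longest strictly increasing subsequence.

Patience tails give the LIS length; then backtrack through the dp parents:
9 → extends → [9]
11 → extends → [9, 11]
13 → extends → [9, 11, 13]
10 → replaces 11 → [9, 10, 13]
15 → extends → [9, 10, 13, 15]
11 → replaces 13 → [9, 10, 11, 15]
12 → replaces 15 → [9, 10, 11, 12]
13 → extends → [9, 10, 11, 12, 13]
9 → already a tail → [9, 10, 11, 12, 13]
11 → already a tail → [9, 10, 11, 12, 13]
13 → already a tail → [9, 10, 11, 12, 13]
Length 5; one witness is 9, 10, 11, 12, 13.

9, 10, 11, 12, 13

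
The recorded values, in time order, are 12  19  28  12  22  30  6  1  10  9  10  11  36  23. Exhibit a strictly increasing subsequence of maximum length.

Patience tails give the LIS length; then backtrack through the dp parents:
12 → extends → [12]
19 → extends → [12, 19]
28 → extends → [12, 19, 28]
12 → already a tail → [12, 19, 28]
22 → replaces 28 → [12, 19, 22]
30 → extends → [12, 19, 22, 30]
6 → replaces 12 → [6, 19, 22, 30]
1 → replaces 6 → [1, 19, 22, 30]
10 → replaces 19 → [1, 10, 22, 30]
9 → replaces 10 → [1, 9, 22, 30]
10 → replaces 22 → [1, 9, 10, 30]
11 → replaces 30 → [1, 9, 10, 11]
36 → extends → [1, 9, 10, 11, 36]
23 → replaces 36 → [1, 9, 10, 11, 23]
Length 5; one witness is 12, 19, 28, 30, 36.

12, 19, 28, 30, 36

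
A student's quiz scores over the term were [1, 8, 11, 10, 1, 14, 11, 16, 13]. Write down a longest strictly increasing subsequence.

1, 8, 11, 14, 16

Patience tails give the LIS length; then backtrack through the dp parents:
1 → extends → [1]
8 → extends → [1, 8]
11 → extends → [1, 8, 11]
10 → replaces 11 → [1, 8, 10]
1 → already a tail → [1, 8, 10]
14 → extends → [1, 8, 10, 14]
11 → replaces 14 → [1, 8, 10, 11]
16 → extends → [1, 8, 10, 11, 16]
13 → replaces 16 → [1, 8, 10, 11, 13]
Length 5; one witness is 1, 8, 11, 14, 16.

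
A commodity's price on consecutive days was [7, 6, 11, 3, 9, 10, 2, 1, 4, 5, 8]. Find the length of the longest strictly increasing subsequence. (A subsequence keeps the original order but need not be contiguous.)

Let dp[i] be the length of the longest such subsequence ending at index i:
i:      1  2  3  4  5  6  7  8  9 10 11
a[i]:   7  6 11  3  9 10  2  1  4  5  8
dp:     1  1  2  1  2  3  1  1  2  3  4
Maximum dp value is 4.

4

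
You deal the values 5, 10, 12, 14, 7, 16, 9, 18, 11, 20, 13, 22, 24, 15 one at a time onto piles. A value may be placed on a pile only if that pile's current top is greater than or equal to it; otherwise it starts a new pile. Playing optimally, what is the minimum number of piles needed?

9

Place each on the leftmost legal pile:
5 → new pile 1 (tops now [5])
10 → new pile 2 (tops now [5, 10])
12 → new pile 3 (tops now [5, 10, 12])
14 → new pile 4 (tops now [5, 10, 12, 14])
7 → pile 2 (tops now [5, 7, 12, 14])
16 → new pile 5 (tops now [5, 7, 12, 14, 16])
9 → pile 3 (tops now [5, 7, 9, 14, 16])
18 → new pile 6 (tops now [5, 7, 9, 14, 16, 18])
11 → pile 4 (tops now [5, 7, 9, 11, 16, 18])
20 → new pile 7 (tops now [5, 7, 9, 11, 16, 18, 20])
13 → pile 5 (tops now [5, 7, 9, 11, 13, 18, 20])
22 → new pile 8 (tops now [5, 7, 9, 11, 13, 18, 20, 22])
24 → new pile 9 (tops now [5, 7, 9, 11, 13, 18, 20, 22, 24])
15 → pile 6 (tops now [5, 7, 9, 11, 13, 15, 20, 22, 24])
Nine piles.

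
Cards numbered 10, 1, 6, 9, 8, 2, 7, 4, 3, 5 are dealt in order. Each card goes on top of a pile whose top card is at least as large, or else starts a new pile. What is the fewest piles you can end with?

Place each on the leftmost legal pile:
10 → new pile 1 (tops now [10])
1 → pile 1 (tops now [1])
6 → new pile 2 (tops now [1, 6])
9 → new pile 3 (tops now [1, 6, 9])
8 → pile 3 (tops now [1, 6, 8])
2 → pile 2 (tops now [1, 2, 8])
7 → pile 3 (tops now [1, 2, 7])
4 → pile 3 (tops now [1, 2, 4])
3 → pile 3 (tops now [1, 2, 3])
5 → new pile 4 (tops now [1, 2, 3, 5])
Four piles.

4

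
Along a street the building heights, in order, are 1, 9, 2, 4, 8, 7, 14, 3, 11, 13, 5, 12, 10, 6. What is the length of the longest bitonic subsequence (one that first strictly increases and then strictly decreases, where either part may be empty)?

inc[i] = longest strictly increasing subsequence ending at i; dec[i] = longest strictly decreasing subsequence starting at i:
i:      1  2  3  4  5  6  7  8  9 10 11 12 13 14
a[i]:   1  9  2  4  8  7 14  3 11 13  5 12 10  6
inc:    1  2  2  3  4  4  5  3  5  6  4  6  5  5
dec:    1  4  1  2  3  2  5  1  3  4  1  3  2  1
Best peak at i=7 (value 14): inc=5, dec=5, length 5+5−1 = 9.

9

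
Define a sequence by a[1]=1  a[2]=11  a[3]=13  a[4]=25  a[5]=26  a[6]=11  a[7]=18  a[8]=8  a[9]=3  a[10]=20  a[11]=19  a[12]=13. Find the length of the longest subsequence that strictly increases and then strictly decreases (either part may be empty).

8

inc[i] = longest strictly increasing subsequence ending at i; dec[i] = longest strictly decreasing subsequence starting at i:
i:      1  2  3  4  5  6  7  8  9 10 11 12
a[i]:   1 11 13 25 26 11 18  8  3 20 19 13
inc:    1  2  3  4  5  2  4  2  2  5  5  3
dec:    1  3  4  4  4  3  3  2  1  3  2  1
Best peak at i=5 (value 26): inc=5, dec=4, length 5+4−1 = 8.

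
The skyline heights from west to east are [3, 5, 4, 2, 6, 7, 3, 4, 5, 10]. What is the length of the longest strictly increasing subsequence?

5

Let dp[i] be the length of the longest such subsequence ending at index i:
i:      1  2  3  4  5  6  7  8  9 10
a[i]:   3  5  4  2  6  7  3  4  5 10
dp:     1  2  2  1  3  4  2  3  4  5
Maximum dp value is 5.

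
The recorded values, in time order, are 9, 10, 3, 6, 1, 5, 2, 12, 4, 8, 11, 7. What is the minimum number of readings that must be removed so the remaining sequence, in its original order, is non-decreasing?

7

Fewest deletions = n − (longest non-decreasing subsequence).
Patience tails:
9 → extends → [9]
10 → extends → [9, 10]
3 → replaces 9 → [3, 10]
6 → replaces 10 → [3, 6]
1 → replaces 3 → [1, 6]
5 → replaces 6 → [1, 5]
2 → replaces 5 → [1, 2]
12 → extends → [1, 2, 12]
4 → replaces 12 → [1, 2, 4]
8 → extends → [1, 2, 4, 8]
11 → extends → [1, 2, 4, 8, 11]
7 → replaces 8 → [1, 2, 4, 7, 11]
Longest non-decreasing subsequence has length 5, so deletions = 12 − 5 = 7.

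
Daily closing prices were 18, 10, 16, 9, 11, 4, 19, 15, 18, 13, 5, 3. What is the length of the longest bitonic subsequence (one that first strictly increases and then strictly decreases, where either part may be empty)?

inc[i] = longest strictly increasing subsequence ending at i; dec[i] = longest strictly decreasing subsequence starting at i:
i:      1  2  3  4  5  6  7  8  9 10 11 12
a[i]:  18 10 16  9 11  4 19 15 18 13  5  3
inc:    1  1  2  1  2  1  3  3  4  3  2  1
dec:    6  4  5  3  3  2  5  4  4  3  2  1
Best peak at i=7 (value 19): inc=3, dec=5, length 3+5−1 = 7.

7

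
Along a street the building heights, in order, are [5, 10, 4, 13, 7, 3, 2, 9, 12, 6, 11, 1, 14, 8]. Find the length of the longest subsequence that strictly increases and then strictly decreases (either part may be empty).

inc[i] = longest strictly increasing subsequence ending at i; dec[i] = longest strictly decreasing subsequence starting at i:
i:      1  2  3  4  5  6  7  8  9 10 11 12 13 14
a[i]:   5 10  4 13  7  3  2  9 12  6 11  1 14  8
inc:    1  2  1  3  2  1  1  3  4  2  4  1  5  3
dec:    5  5  4  5  4  3  2  3  3  2  2  1  2  1
Best peak at i=4 (value 13): inc=3, dec=5, length 3+5−1 = 7.

7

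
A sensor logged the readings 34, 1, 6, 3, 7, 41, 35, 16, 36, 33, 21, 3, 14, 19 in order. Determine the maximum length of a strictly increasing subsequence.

5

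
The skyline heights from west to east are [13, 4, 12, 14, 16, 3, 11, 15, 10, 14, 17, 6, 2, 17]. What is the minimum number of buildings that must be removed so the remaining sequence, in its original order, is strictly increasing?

9

Fewest deletions = n − (longest strictly increasing subsequence).
i:      1  2  3  4  5  6  7  8  9 10 11 12 13 14
a[i]:  13  4 12 14 16  3 11 15 10 14 17  6  2 17
dp:     1  1  2  3  4  1  2  4  2  3  5  2  1  5
max dp = 5, so deletions = 14 − 5 = 9.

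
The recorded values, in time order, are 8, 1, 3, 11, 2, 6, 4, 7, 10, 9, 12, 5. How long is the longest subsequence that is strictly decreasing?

Negate each value so 'decreasing' becomes 'increasing', then run patience tails on the negated sequence:
-8 → extends → [-8]
-1 → extends → [-8, -1]
-3 → replaces -1 → [-8, -3]
-11 → replaces -8 → [-11, -3]
-2 → extends → [-11, -3, -2]
-6 → replaces -3 → [-11, -6, -2]
-4 → replaces -2 → [-11, -6, -4]
-7 → replaces -6 → [-11, -7, -4]
-10 → replaces -7 → [-11, -10, -4]
-9 → replaces -4 → [-11, -10, -9]
-12 → replaces -11 → [-12, -10, -9]
-5 → extends → [-12, -10, -9, -5]
Four tails, so the longest strictly decreasing subsequence of the original has length 4.

4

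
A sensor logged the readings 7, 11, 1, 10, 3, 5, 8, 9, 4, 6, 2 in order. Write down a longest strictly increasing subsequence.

1, 3, 5, 8, 9

Patience tails give the LIS length; then backtrack through the dp parents:
7 → extends → [7]
11 → extends → [7, 11]
1 → replaces 7 → [1, 11]
10 → replaces 11 → [1, 10]
3 → replaces 10 → [1, 3]
5 → extends → [1, 3, 5]
8 → extends → [1, 3, 5, 8]
9 → extends → [1, 3, 5, 8, 9]
4 → replaces 5 → [1, 3, 4, 8, 9]
6 → replaces 8 → [1, 3, 4, 6, 9]
2 → replaces 3 → [1, 2, 4, 6, 9]
Length 5; one witness is 1, 3, 5, 8, 9.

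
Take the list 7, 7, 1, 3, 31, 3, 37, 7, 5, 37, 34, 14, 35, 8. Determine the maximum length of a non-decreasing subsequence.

Track the smallest tail for each achievable length (allowing ties):
7 → extends → [7]
7 → extends → [7, 7]
1 → replaces 7 → [1, 7]
3 → replaces 7 → [1, 3]
31 → extends → [1, 3, 31]
3 → replaces 31 → [1, 3, 3]
37 → extends → [1, 3, 3, 37]
7 → replaces 37 → [1, 3, 3, 7]
5 → replaces 7 → [1, 3, 3, 5]
37 → extends → [1, 3, 3, 5, 37]
34 → replaces 37 → [1, 3, 3, 5, 34]
14 → replaces 34 → [1, 3, 3, 5, 14]
35 → extends → [1, 3, 3, 5, 14, 35]
8 → replaces 14 → [1, 3, 3, 5, 8, 35]
Six tails, so the longest non-decreasing subsequence has length 6 (e.g. 1, 3, 3, 7, 34, 35).

6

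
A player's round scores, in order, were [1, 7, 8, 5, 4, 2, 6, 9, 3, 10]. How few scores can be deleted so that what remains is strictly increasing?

5

Fewest deletions = n − (longest strictly increasing subsequence).
Patience tails:
1 → extends → [1]
7 → extends → [1, 7]
8 → extends → [1, 7, 8]
5 → replaces 7 → [1, 5, 8]
4 → replaces 5 → [1, 4, 8]
2 → replaces 4 → [1, 2, 8]
6 → replaces 8 → [1, 2, 6]
9 → extends → [1, 2, 6, 9]
3 → replaces 6 → [1, 2, 3, 9]
10 → extends → [1, 2, 3, 9, 10]
Longest strictly increasing subsequence has length 5, so deletions = 10 − 5 = 5.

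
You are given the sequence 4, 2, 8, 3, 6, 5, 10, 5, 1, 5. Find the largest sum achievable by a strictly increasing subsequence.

22

Let S[i] be the best sum of a strictly increasing subsequence ending at i:
i:      1  2  3  4  5  6  7  8  9 10
a[i]:   4  2  8  3  6  5 10  5  1  5
S:      4  2 12  5 11 10 22 10  1 10
Maximum is 22 (e.g. 4 + 8 + 10).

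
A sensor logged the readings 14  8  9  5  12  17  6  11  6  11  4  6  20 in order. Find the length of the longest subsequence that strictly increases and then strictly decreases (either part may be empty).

7

inc[i] = longest strictly increasing subsequence ending at i; dec[i] = longest strictly decreasing subsequence starting at i:
i:      1  2  3  4  5  6  7  8  9 10 11 12 13
a[i]:  14  8  9  5 12 17  6 11  6 11  4  6 20
inc:    1  1  2  1  3  4  2  3  2  3  1  2  5
dec:    5  3  3  2  4  4  2  3  2  2  1  1  1
Best peak at i=6 (value 17): inc=4, dec=4, length 4+4−1 = 7.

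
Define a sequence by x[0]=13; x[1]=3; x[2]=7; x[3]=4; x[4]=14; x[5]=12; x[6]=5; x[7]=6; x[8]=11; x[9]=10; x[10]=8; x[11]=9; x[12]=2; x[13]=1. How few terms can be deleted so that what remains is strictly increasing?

8

Fewest deletions = n − (longest strictly increasing subsequence).
i:      0  1  2  3  4  5  6  7  8  9 10 11 12 13
x[i]:  13  3  7  4 14 12  5  6 11 10  8  9  2  1
dp:     1  1  2  2  3  3  3  4  5  5  5  6  1  1
max dp = 6, so deletions = 14 − 6 = 8.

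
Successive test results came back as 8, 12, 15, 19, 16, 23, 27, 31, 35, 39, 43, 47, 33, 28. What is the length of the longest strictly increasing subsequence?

11

Let dp[i] be the length of the longest such subsequence ending at index i:
i:      1  2  3  4  5  6  7  8  9 10 11 12 13 14
a[i]:   8 12 15 19 16 23 27 31 35 39 43 47 33 28
dp:     1  2  3  4  4  5  6  7  8  9 10 11  8  7
Maximum dp value is 11.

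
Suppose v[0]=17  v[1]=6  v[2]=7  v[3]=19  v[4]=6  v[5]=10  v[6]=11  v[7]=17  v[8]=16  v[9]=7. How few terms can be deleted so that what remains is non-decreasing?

5

Fewest deletions = n − (longest non-decreasing subsequence).
i:      0  1  2  3  4  5  6  7  8  9
v[i]:  17  6  7 19  6 10 11 17 16  7
dp:     1  1  2  3  2  3  4  5  5  3
max dp = 5, so deletions = 10 − 5 = 5.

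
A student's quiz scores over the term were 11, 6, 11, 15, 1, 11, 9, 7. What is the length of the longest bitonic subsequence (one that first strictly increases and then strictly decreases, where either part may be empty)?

6

inc[i] = longest strictly increasing subsequence ending at i; dec[i] = longest strictly decreasing subsequence starting at i:
i:      1  2  3  4  5  6  7  8
a[i]:  11  6 11 15  1 11  9  7
inc:    1  1  2  3  1  2  2  2
dec:    3  2  3  4  1  3  2  1
Best peak at i=4 (value 15): inc=3, dec=4, length 3+4−1 = 6.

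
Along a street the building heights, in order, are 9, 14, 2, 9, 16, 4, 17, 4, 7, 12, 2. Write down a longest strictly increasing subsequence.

Patience tails give the LIS length; then backtrack through the dp parents:
9 → extends → [9]
14 → extends → [9, 14]
2 → replaces 9 → [2, 14]
9 → replaces 14 → [2, 9]
16 → extends → [2, 9, 16]
4 → replaces 9 → [2, 4, 16]
17 → extends → [2, 4, 16, 17]
4 → already a tail → [2, 4, 16, 17]
7 → replaces 16 → [2, 4, 7, 17]
12 → replaces 17 → [2, 4, 7, 12]
2 → already a tail → [2, 4, 7, 12]
Length 4; one witness is 9, 14, 16, 17.

9, 14, 16, 17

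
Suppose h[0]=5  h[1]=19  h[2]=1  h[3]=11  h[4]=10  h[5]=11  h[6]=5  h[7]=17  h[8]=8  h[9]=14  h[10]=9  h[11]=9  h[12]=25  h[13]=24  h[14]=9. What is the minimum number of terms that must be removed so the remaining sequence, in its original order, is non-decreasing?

9

Fewest deletions = n − (longest non-decreasing subsequence).
i:      0  1  2  3  4  5  6  7  8  9 10 11 12 13 14
h[i]:   5 19  1 11 10 11  5 17  8 14  9  9 25 24  9
dp:     1  2  1  2  2  3  2  4  3  4  4  5  6  6  6
max dp = 6, so deletions = 15 − 6 = 9.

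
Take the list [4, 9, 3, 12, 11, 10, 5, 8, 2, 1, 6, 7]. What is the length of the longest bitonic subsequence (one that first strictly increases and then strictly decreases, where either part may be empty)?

8

inc[i] = longest strictly increasing subsequence ending at i; dec[i] = longest strictly decreasing subsequence starting at i:
i:      1  2  3  4  5  6  7  8  9 10 11 12
a[i]:   4  9  3 12 11 10  5  8  2  1  6  7
inc:    1  2  1  3  3  3  2  3  1  1  3  4
dec:    4  4  3  6  5  4  3  3  2  1  1  1
Best peak at i=4 (value 12): inc=3, dec=6, length 3+6−1 = 8.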